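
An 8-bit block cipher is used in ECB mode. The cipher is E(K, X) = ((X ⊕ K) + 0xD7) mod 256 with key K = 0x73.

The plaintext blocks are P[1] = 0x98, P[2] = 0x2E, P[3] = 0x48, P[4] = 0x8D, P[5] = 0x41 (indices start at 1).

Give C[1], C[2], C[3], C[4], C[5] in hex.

ECB encryption: C_i = E(K, P_i).
C[1]: E(K, 0x98) = 0xC2.
C[2]: E(K, 0x2E) = 0x34.
C[3]: E(K, 0x48) = 0x12.
C[4]: E(K, 0x8D) = 0xD5.
C[5]: E(K, 0x41) = 0x09.

C[1] = 0xC2, C[2] = 0x34, C[3] = 0x12, C[4] = 0xD5, C[5] = 0x09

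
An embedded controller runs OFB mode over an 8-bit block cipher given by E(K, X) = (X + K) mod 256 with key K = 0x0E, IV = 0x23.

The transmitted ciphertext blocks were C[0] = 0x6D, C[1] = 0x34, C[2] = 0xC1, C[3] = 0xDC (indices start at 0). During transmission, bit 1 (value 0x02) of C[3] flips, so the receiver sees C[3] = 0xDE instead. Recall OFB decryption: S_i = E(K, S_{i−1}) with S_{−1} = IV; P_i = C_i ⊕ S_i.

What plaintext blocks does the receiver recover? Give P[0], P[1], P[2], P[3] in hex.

Only C[3] changed, to 0xDE. In OFB, a change in C_i flips the same bit in P_i only; the keystream is unaffected. Decrypting the received ciphertext:
P[0]: S = E(K, 0x23) = 0x31; 0x6D ⊕ 0x31 = 0x5C.
P[1]: S = E(K, 0x31) = 0x3F; 0x34 ⊕ 0x3F = 0x0B.
P[2]: S = E(K, 0x3F) = 0x4D; 0xC1 ⊕ 0x4D = 0x8C.
P[3]: S = E(K, 0x4D) = 0x5B; 0xDE ⊕ 0x5B = 0x85.
Blocks that differ from the original plaintext: P[3].

P[0] = 0x5C, P[1] = 0x0B, P[2] = 0x8C, P[3] = 0x85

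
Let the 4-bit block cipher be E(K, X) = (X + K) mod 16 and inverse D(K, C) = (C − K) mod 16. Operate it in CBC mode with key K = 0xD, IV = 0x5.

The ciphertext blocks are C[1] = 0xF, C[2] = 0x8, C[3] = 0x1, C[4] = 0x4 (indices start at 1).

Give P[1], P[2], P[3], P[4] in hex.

CBC decryption: P_i = D(K, C_i) ⊕ C_{i−1}, with C_{0} = IV.
P[1]: D(K, 0xF) = 0x2; 0x2 ⊕ 0x5 = 0x7.
P[2]: D(K, 0x8) = 0xB; 0xB ⊕ 0xF = 0x4.
P[3]: D(K, 0x1) = 0x4; 0x4 ⊕ 0x8 = 0xC.
P[4]: D(K, 0x4) = 0x7; 0x7 ⊕ 0x1 = 0x6.

P[1] = 0x7, P[2] = 0x4, P[3] = 0xC, P[4] = 0x6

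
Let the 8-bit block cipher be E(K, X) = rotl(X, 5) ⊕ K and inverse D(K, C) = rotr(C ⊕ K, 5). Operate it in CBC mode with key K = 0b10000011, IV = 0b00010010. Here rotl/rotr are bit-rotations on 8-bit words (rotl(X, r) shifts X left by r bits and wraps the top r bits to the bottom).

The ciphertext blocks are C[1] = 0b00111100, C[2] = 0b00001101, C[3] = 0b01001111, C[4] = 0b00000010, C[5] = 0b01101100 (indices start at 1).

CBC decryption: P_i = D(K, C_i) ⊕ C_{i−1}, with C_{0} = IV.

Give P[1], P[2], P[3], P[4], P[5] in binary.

P[1] = 0b11101111, P[2] = 0b01001000, P[3] = 0b01101011, P[4] = 0b01000011, P[5] = 0b01111101

P[1]: D(K, 0b00111100) = 0b11111101; 0b11111101 ⊕ 0b00010010 = 0b11101111.
P[2]: D(K, 0b00001101) = 0b01110100; 0b01110100 ⊕ 0b00111100 = 0b01001000.
P[3]: D(K, 0b01001111) = 0b01100110; 0b01100110 ⊕ 0b00001101 = 0b01101011.
P[4]: D(K, 0b00000010) = 0b00001100; 0b00001100 ⊕ 0b01001111 = 0b01000011.
P[5]: D(K, 0b01101100) = 0b01111111; 0b01111111 ⊕ 0b00000010 = 0b01111101.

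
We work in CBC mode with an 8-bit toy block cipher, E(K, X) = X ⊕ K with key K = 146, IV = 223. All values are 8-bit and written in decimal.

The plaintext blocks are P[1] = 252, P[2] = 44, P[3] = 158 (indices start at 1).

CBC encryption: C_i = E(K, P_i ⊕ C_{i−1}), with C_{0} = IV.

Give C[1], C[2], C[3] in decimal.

C[1] = 177, C[2] = 15, C[3] = 3

C[1]: P[1] ⊕ 223 = 35; E(K, 35) = 177.
C[2]: P[2] ⊕ 177 = 157; E(K, 157) = 15.
C[3]: P[3] ⊕ 15 = 145; E(K, 145) = 3.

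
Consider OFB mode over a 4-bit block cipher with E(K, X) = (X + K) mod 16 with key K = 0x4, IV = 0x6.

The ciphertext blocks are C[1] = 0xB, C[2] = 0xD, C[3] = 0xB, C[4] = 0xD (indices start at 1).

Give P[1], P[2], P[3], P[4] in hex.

OFB decryption: S_i = E(K, S_{i−1}) with S_{0} = IV; P_i = C_i ⊕ S_i.
P[1]: S = E(K, 0x6) = 0xA; 0xB ⊕ 0xA = 0x1.
P[2]: S = E(K, 0xA) = 0xE; 0xD ⊕ 0xE = 0x3.
P[3]: S = E(K, 0xE) = 0x2; 0xB ⊕ 0x2 = 0x9.
P[4]: S = E(K, 0x2) = 0x6; 0xD ⊕ 0x6 = 0xB.

P[1] = 0x1, P[2] = 0x3, P[3] = 0x9, P[4] = 0xB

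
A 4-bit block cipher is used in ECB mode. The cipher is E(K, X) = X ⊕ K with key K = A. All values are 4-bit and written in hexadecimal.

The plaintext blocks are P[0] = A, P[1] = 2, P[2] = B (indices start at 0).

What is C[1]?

C[1] = 8

ECB encryption: C_i = E(K, P_i).
C[1]: E(K, 2) = 8.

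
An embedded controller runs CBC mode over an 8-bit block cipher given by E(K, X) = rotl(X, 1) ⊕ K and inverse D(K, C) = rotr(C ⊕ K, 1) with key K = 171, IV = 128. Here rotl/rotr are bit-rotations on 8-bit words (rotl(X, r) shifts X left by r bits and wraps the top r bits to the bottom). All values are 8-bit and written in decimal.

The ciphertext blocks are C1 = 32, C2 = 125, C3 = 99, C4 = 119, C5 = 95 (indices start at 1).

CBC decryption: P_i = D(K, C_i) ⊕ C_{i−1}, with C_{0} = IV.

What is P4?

P4: D(K, 119) = 110; 110 ⊕ 99 = 13.

P4 = 13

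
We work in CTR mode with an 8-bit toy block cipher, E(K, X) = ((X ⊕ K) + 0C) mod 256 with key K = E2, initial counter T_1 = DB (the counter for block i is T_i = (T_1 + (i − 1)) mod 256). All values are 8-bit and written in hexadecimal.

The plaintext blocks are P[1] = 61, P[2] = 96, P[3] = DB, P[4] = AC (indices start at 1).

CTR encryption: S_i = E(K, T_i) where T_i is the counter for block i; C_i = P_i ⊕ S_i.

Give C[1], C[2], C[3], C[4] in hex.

C[1]: T = DB, S = E(K, T) = 45; 61 ⊕ 45 = 24.
C[2]: T = DC, S = E(K, T) = 4A; 96 ⊕ 4A = DC.
C[3]: T = DD, S = E(K, T) = 4B; DB ⊕ 4B = 90.
C[4]: T = DE, S = E(K, T) = 48; AC ⊕ 48 = E4.

C[1] = 24, C[2] = DC, C[3] = 90, C[4] = E4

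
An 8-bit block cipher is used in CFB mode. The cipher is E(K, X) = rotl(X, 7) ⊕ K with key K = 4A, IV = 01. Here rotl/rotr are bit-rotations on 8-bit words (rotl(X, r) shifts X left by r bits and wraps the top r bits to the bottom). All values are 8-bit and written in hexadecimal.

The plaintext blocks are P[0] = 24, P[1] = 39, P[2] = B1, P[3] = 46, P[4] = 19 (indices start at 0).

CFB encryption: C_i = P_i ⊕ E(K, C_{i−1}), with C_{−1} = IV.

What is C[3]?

C[3] = F0

C[0]: E(K, 01) = CA; 24 ⊕ CA = EE.
C[1]: E(K, EE) = 3D; 39 ⊕ 3D = 04.
C[2]: E(K, 04) = 48; B1 ⊕ 48 = F9.
C[3]: E(K, F9) = B6; 46 ⊕ B6 = F0.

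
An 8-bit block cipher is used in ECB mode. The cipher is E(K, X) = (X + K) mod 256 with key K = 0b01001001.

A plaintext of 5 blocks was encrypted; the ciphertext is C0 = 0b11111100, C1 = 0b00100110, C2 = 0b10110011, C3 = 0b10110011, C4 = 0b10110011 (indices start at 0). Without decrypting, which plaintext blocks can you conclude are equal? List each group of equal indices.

P2 = P3 = P4

ECB encrypts each block independently with the same key, so equal ciphertext blocks imply equal plaintext blocks.
C2 = C3 = C4 = 0b10110011, so P2 = P3 = P4.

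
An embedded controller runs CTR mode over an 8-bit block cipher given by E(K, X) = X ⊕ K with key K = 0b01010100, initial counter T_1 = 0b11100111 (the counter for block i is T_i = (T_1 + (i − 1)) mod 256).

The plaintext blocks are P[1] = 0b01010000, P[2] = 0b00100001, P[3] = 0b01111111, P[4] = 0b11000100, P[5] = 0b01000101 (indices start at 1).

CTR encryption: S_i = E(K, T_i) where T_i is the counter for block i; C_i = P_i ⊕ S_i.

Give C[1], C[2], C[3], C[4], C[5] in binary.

C[1]: T = 0b11100111, S = E(K, T) = 0b10110011; 0b01010000 ⊕ 0b10110011 = 0b11100011.
C[2]: T = 0b11101000, S = E(K, T) = 0b10111100; 0b00100001 ⊕ 0b10111100 = 0b10011101.
C[3]: T = 0b11101001, S = E(K, T) = 0b10111101; 0b01111111 ⊕ 0b10111101 = 0b11000010.
C[4]: T = 0b11101010, S = E(K, T) = 0b10111110; 0b11000100 ⊕ 0b10111110 = 0b01111010.
C[5]: T = 0b11101011, S = E(K, T) = 0b10111111; 0b01000101 ⊕ 0b10111111 = 0b11111010.

C[1] = 0b11100011, C[2] = 0b10011101, C[3] = 0b11000010, C[4] = 0b01111010, C[5] = 0b11111010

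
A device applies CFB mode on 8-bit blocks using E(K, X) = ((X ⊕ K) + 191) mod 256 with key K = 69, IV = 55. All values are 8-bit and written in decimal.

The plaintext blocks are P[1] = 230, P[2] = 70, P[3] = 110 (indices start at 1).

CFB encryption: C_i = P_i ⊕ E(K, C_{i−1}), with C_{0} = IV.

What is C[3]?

C[3] = 127

C[1]: E(K, 55) = 49; 230 ⊕ 49 = 215.
C[2]: E(K, 215) = 81; 70 ⊕ 81 = 23.
C[3]: E(K, 23) = 17; 110 ⊕ 17 = 127.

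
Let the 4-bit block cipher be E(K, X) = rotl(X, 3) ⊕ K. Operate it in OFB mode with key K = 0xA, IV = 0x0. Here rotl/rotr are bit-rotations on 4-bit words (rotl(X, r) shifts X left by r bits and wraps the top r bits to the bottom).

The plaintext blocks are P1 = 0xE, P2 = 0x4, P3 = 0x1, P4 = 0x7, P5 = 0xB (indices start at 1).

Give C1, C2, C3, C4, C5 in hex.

C1 = 0x4, C2 = 0xB, C3 = 0x4, C4 = 0x7, C5 = 0x1

OFB encryption: S_i = E(K, S_{i−1}) with S_{0} = IV; C_i = P_i ⊕ S_i.
C1: S = E(K, 0x0) = 0xA; 0xE ⊕ 0xA = 0x4.
C2: S = E(K, 0xA) = 0xF; 0x4 ⊕ 0xF = 0xB.
C3: S = E(K, 0xF) = 0x5; 0x1 ⊕ 0x5 = 0x4.
C4: S = E(K, 0x5) = 0x0; 0x7 ⊕ 0x0 = 0x7.
C5: S = E(K, 0x0) = 0xA; 0xB ⊕ 0xA = 0x1.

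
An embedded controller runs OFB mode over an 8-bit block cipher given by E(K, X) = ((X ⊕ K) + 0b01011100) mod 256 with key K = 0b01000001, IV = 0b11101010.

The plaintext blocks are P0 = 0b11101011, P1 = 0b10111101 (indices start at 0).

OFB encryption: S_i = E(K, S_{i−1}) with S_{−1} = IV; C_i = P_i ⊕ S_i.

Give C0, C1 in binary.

C0 = 0b11101100, C1 = 0b00011111

C0: S = E(K, 0b11101010) = 0b00000111; 0b11101011 ⊕ 0b00000111 = 0b11101100.
C1: S = E(K, 0b00000111) = 0b10100010; 0b10111101 ⊕ 0b10100010 = 0b00011111.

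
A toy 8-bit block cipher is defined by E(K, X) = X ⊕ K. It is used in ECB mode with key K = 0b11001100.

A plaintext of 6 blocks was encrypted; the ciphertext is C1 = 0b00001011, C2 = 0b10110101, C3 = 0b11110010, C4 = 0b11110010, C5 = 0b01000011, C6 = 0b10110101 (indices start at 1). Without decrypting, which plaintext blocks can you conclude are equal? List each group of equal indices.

P2 = P6; P3 = P4

ECB encrypts each block independently with the same key, so equal ciphertext blocks imply equal plaintext blocks.
C2 = C6 = 0b10110101, so P2 = P6.
C3 = C4 = 0b11110010, so P3 = P4.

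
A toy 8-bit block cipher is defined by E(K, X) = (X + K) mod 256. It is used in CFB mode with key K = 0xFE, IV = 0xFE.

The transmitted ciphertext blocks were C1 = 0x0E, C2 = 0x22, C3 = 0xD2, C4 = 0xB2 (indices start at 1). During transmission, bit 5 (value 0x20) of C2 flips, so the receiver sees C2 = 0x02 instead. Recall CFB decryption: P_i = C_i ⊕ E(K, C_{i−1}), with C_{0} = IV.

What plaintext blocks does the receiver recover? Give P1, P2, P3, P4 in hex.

P1 = 0xF2, P2 = 0x0E, P3 = 0xD2, P4 = 0x62

Only C2 changed, to 0x02. In CFB, a change in C_i flips the same bit in P_i and garbles P_{i+1}. Decrypting the received ciphertext:
P1: E(K, 0xFE) = 0xFC; 0x0E ⊕ 0xFC = 0xF2.
P2: E(K, 0x0E) = 0x0C; 0x02 ⊕ 0x0C = 0x0E.
P3: E(K, 0x02) = 0x00; 0xD2 ⊕ 0x00 = 0xD2.
P4: E(K, 0xD2) = 0xD0; 0xB2 ⊕ 0xD0 = 0x62.
Blocks that differ from the original plaintext: P2, P3.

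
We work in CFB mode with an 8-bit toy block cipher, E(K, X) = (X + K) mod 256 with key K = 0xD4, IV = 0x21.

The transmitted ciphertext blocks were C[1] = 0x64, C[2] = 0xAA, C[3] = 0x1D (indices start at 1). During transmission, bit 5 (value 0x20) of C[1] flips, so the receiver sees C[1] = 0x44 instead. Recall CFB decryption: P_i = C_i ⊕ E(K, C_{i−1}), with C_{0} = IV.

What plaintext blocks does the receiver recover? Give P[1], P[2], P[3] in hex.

Only C[1] changed, to 0x44. In CFB, a change in C_i flips the same bit in P_i and garbles P_{i+1}. Decrypting the received ciphertext:
P[1]: E(K, 0x21) = 0xF5; 0x44 ⊕ 0xF5 = 0xB1.
P[2]: E(K, 0x44) = 0x18; 0xAA ⊕ 0x18 = 0xB2.
P[3]: E(K, 0xAA) = 0x7E; 0x1D ⊕ 0x7E = 0x63.
Blocks that differ from the original plaintext: P[1], P[2].

P[1] = 0xB1, P[2] = 0xB2, P[3] = 0x63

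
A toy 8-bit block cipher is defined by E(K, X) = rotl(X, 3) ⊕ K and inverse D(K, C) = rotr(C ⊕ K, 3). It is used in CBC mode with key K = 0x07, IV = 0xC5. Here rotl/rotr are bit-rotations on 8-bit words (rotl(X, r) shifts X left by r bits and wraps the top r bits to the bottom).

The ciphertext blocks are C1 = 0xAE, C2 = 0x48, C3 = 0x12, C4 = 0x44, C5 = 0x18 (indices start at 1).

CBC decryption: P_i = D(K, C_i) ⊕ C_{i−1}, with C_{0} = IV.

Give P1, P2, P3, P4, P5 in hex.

P1 = 0xF0, P2 = 0x47, P3 = 0xEA, P4 = 0x7A, P5 = 0xA7

P1: D(K, 0xAE) = 0x35; 0x35 ⊕ 0xC5 = 0xF0.
P2: D(K, 0x48) = 0xE9; 0xE9 ⊕ 0xAE = 0x47.
P3: D(K, 0x12) = 0xA2; 0xA2 ⊕ 0x48 = 0xEA.
P4: D(K, 0x44) = 0x68; 0x68 ⊕ 0x12 = 0x7A.
P5: D(K, 0x18) = 0xE3; 0xE3 ⊕ 0x44 = 0xA7.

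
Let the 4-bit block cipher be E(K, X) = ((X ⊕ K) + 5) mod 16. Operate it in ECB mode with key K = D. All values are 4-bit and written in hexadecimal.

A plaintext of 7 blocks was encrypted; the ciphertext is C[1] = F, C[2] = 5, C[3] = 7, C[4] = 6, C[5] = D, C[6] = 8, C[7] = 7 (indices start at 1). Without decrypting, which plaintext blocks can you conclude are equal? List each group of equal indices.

ECB encrypts each block independently with the same key, so equal ciphertext blocks imply equal plaintext blocks.
C[3] = C[7] = 7, so P[3] = P[7].

P[3] = P[7]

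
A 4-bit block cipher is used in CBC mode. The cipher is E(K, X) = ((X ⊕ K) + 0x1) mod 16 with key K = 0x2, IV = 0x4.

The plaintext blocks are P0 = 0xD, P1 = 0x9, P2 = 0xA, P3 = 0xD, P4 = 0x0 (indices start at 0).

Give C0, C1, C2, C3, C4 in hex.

C0 = 0xC, C1 = 0x8, C2 = 0x1, C3 = 0xF, C4 = 0xE

CBC encryption: C_i = E(K, P_i ⊕ C_{i−1}), with C_{−1} = IV.
C0: P0 ⊕ 0x4 = 0x9; E(K, 0x9) = 0xC.
C1: P1 ⊕ 0xC = 0x5; E(K, 0x5) = 0x8.
C2: P2 ⊕ 0x8 = 0x2; E(K, 0x2) = 0x1.
C3: P3 ⊕ 0x1 = 0xC; E(K, 0xC) = 0xF.
C4: P4 ⊕ 0xF = 0xF; E(K, 0xF) = 0xE.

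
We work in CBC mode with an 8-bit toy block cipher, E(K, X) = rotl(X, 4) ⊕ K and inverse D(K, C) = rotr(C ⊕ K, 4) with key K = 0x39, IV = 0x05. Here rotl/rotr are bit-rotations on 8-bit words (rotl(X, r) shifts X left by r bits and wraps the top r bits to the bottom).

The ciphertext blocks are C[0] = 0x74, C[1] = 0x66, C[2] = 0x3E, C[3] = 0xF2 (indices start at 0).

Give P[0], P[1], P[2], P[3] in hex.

CBC decryption: P_i = D(K, C_i) ⊕ C_{i−1}, with C_{−1} = IV.
P[0]: D(K, 0x74) = 0xD4; 0xD4 ⊕ 0x05 = 0xD1.
P[1]: D(K, 0x66) = 0xF5; 0xF5 ⊕ 0x74 = 0x81.
P[2]: D(K, 0x3E) = 0x70; 0x70 ⊕ 0x66 = 0x16.
P[3]: D(K, 0xF2) = 0xBC; 0xBC ⊕ 0x3E = 0x82.

P[0] = 0xD1, P[1] = 0x81, P[2] = 0x16, P[3] = 0x82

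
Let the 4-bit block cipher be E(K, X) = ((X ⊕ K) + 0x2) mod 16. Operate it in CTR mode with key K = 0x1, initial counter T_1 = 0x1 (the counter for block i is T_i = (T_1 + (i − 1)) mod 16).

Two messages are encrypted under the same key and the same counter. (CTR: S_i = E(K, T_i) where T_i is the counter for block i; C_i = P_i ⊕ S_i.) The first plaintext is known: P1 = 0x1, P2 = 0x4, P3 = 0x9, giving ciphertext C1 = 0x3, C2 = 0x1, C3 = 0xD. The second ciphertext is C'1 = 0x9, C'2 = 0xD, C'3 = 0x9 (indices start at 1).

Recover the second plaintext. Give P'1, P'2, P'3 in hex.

In CTR with a reused counter, both messages share the same keystream S_i, so C_i ⊕ C'_i = P_i ⊕ P'_i and thus P'_i = P_i ⊕ C_i ⊕ C'_i.
P'1: 0x1 ⊕ 0x3 ⊕ 0x9 = 0xB.
P'2: 0x4 ⊕ 0x1 ⊕ 0xD = 0x8.
P'3: 0x9 ⊕ 0xD ⊕ 0x9 = 0xD.

P'1 = 0xB, P'2 = 0x8, P'3 = 0xD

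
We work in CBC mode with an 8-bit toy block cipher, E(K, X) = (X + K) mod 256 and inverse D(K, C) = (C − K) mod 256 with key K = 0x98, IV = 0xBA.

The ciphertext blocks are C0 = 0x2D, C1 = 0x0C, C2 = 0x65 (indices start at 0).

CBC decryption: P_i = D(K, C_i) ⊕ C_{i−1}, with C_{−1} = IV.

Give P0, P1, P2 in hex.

P0: D(K, 0x2D) = 0x95; 0x95 ⊕ 0xBA = 0x2F.
P1: D(K, 0x0C) = 0x74; 0x74 ⊕ 0x2D = 0x59.
P2: D(K, 0x65) = 0xCD; 0xCD ⊕ 0x0C = 0xC1.

P0 = 0x2F, P1 = 0x59, P2 = 0xC1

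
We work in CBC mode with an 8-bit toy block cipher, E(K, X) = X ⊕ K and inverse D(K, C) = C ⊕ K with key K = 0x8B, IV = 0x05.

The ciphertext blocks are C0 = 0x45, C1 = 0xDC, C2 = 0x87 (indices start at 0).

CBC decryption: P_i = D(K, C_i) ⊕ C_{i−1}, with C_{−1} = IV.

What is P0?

P0 = 0xCB

P0: D(K, 0x45) = 0xCE; 0xCE ⊕ 0x05 = 0xCB.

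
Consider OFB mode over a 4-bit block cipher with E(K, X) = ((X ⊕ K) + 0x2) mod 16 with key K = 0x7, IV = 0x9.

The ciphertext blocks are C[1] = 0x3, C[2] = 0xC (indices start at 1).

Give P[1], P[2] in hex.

P[1] = 0x3, P[2] = 0x5

OFB decryption: S_i = E(K, S_{i−1}) with S_{0} = IV; P_i = C_i ⊕ S_i.
P[1]: S = E(K, 0x9) = 0x0; 0x3 ⊕ 0x0 = 0x3.
P[2]: S = E(K, 0x0) = 0x9; 0xC ⊕ 0x9 = 0x5.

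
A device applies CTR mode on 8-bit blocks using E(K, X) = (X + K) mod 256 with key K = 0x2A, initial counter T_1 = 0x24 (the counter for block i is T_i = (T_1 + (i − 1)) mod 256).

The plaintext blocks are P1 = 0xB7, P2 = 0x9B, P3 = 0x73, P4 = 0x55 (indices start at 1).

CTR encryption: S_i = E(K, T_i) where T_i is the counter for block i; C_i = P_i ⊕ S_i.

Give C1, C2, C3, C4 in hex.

C1: T = 0x24, S = E(K, T) = 0x4E; 0xB7 ⊕ 0x4E = 0xF9.
C2: T = 0x25, S = E(K, T) = 0x4F; 0x9B ⊕ 0x4F = 0xD4.
C3: T = 0x26, S = E(K, T) = 0x50; 0x73 ⊕ 0x50 = 0x23.
C4: T = 0x27, S = E(K, T) = 0x51; 0x55 ⊕ 0x51 = 0x04.

C1 = 0xF9, C2 = 0xD4, C3 = 0x23, C4 = 0x04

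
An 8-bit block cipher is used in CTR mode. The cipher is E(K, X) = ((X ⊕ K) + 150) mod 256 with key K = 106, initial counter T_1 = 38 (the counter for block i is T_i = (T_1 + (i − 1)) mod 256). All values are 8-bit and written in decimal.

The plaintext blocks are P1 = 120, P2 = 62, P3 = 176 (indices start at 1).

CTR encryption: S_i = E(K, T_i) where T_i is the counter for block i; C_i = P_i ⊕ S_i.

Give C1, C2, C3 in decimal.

C1: T = 38, S = E(K, T) = 226; 120 ⊕ 226 = 154.
C2: T = 39, S = E(K, T) = 227; 62 ⊕ 227 = 221.
C3: T = 40, S = E(K, T) = 216; 176 ⊕ 216 = 104.

C1 = 154, C2 = 221, C3 = 104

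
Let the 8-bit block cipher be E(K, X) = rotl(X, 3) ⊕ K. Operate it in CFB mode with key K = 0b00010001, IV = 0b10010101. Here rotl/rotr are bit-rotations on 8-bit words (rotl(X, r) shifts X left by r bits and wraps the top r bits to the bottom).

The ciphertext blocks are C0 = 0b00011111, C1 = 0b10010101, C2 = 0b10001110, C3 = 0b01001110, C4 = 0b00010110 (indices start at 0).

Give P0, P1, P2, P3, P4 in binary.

CFB decryption: P_i = C_i ⊕ E(K, C_{i−1}), with C_{−1} = IV.
P0: E(K, 0b10010101) = 0b10111101; 0b00011111 ⊕ 0b10111101 = 0b10100010.
P1: E(K, 0b00011111) = 0b11101001; 0b10010101 ⊕ 0b11101001 = 0b01111100.
P2: E(K, 0b10010101) = 0b10111101; 0b10001110 ⊕ 0b10111101 = 0b00110011.
P3: E(K, 0b10001110) = 0b01100101; 0b01001110 ⊕ 0b01100101 = 0b00101011.
P4: E(K, 0b01001110) = 0b01100011; 0b00010110 ⊕ 0b01100011 = 0b01110101.

P0 = 0b10100010, P1 = 0b01111100, P2 = 0b00110011, P3 = 0b00101011, P4 = 0b01110101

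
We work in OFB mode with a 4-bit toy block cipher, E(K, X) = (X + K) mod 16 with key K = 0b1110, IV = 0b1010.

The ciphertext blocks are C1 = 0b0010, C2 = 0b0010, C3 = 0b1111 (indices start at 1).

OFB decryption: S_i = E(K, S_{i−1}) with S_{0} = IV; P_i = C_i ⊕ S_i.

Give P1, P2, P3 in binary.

P1: S = E(K, 0b1010) = 0b1000; 0b0010 ⊕ 0b1000 = 0b1010.
P2: S = E(K, 0b1000) = 0b0110; 0b0010 ⊕ 0b0110 = 0b0100.
P3: S = E(K, 0b0110) = 0b0100; 0b1111 ⊕ 0b0100 = 0b1011.

P1 = 0b1010, P2 = 0b0100, P3 = 0b1011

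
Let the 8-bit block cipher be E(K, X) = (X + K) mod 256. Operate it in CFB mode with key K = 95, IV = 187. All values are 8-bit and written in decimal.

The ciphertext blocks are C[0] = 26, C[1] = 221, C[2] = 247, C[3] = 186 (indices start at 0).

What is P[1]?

P[1] = 164

CFB decryption: P_i = C_i ⊕ E(K, C_{i−1}), with C_{−1} = IV.
P[1]: E(K, 26) = 121; 221 ⊕ 121 = 164.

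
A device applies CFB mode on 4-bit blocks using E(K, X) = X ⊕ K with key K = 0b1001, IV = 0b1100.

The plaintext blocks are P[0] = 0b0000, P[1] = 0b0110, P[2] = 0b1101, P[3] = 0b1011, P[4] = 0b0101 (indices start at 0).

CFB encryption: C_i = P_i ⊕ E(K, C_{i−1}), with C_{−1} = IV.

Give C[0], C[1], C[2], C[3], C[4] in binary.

C[0]: E(K, 0b1100) = 0b0101; 0b0000 ⊕ 0b0101 = 0b0101.
C[1]: E(K, 0b0101) = 0b1100; 0b0110 ⊕ 0b1100 = 0b1010.
C[2]: E(K, 0b1010) = 0b0011; 0b1101 ⊕ 0b0011 = 0b1110.
C[3]: E(K, 0b1110) = 0b0111; 0b1011 ⊕ 0b0111 = 0b1100.
C[4]: E(K, 0b1100) = 0b0101; 0b0101 ⊕ 0b0101 = 0b0000.

C[0] = 0b0101, C[1] = 0b1010, C[2] = 0b1110, C[3] = 0b1100, C[4] = 0b0000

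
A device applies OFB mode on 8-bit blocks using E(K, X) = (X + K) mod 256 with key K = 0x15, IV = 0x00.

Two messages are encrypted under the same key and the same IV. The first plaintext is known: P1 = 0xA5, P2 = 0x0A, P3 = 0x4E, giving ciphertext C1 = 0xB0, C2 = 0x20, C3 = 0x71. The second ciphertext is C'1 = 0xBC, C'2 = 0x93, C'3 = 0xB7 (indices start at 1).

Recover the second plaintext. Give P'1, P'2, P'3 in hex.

P'1 = 0xA9, P'2 = 0xB9, P'3 = 0x88

In OFB with a reused IV, both messages share the same keystream S_i, so C_i ⊕ C'_i = P_i ⊕ P'_i and thus P'_i = P_i ⊕ C_i ⊕ C'_i.
P'1: 0xA5 ⊕ 0xB0 ⊕ 0xBC = 0xA9.
P'2: 0x0A ⊕ 0x20 ⊕ 0x93 = 0xB9.
P'3: 0x4E ⊕ 0x71 ⊕ 0xB7 = 0x88.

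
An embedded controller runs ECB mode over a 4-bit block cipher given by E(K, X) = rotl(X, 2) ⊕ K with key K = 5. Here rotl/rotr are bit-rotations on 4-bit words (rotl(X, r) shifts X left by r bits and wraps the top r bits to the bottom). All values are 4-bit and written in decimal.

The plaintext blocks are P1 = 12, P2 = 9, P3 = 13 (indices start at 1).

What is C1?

ECB encryption: C_i = E(K, P_i).
C1: E(K, 12) = 6.

C1 = 6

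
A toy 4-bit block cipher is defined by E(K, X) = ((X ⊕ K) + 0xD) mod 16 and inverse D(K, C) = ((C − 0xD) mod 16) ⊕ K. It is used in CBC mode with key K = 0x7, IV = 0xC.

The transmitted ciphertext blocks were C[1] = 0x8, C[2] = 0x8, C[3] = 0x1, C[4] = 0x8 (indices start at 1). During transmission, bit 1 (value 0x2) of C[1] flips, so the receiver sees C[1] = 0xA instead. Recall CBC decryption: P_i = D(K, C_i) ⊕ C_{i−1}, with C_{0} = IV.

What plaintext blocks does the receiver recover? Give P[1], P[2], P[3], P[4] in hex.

Only C[1] changed, to 0xA. In CBC, a change in C_i garbles P_i and flips the same bit in P_{i+1}. Decrypting the received ciphertext:
P[1]: D(K, 0xA) = 0xA; 0xA ⊕ 0xC = 0x6.
P[2]: D(K, 0x8) = 0xC; 0xC ⊕ 0xA = 0x6.
P[3]: D(K, 0x1) = 0x3; 0x3 ⊕ 0x8 = 0xB.
P[4]: D(K, 0x8) = 0xC; 0xC ⊕ 0x1 = 0xD.
Blocks that differ from the original plaintext: P[1], P[2].

P[1] = 0x6, P[2] = 0x6, P[3] = 0xB, P[4] = 0xD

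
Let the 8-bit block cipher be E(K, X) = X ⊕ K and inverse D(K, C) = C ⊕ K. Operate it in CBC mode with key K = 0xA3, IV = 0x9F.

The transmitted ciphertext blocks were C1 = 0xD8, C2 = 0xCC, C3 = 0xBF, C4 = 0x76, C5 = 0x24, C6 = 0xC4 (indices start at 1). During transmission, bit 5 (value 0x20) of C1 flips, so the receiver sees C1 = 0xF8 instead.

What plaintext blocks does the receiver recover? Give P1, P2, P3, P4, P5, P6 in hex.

P1 = 0xC4, P2 = 0x97, P3 = 0xD0, P4 = 0x6A, P5 = 0xF1, P6 = 0x43

CBC decryption: P_i = D(K, C_i) ⊕ C_{i−1}, with C_{0} = IV.
Only C1 changed, to 0xF8. In CBC, a change in C_i garbles P_i and flips the same bit in P_{i+1}. Decrypting the received ciphertext:
P1: D(K, 0xF8) = 0x5B; 0x5B ⊕ 0x9F = 0xC4.
P2: D(K, 0xCC) = 0x6F; 0x6F ⊕ 0xF8 = 0x97.
P3: D(K, 0xBF) = 0x1C; 0x1C ⊕ 0xCC = 0xD0.
P4: D(K, 0x76) = 0xD5; 0xD5 ⊕ 0xBF = 0x6A.
P5: D(K, 0x24) = 0x87; 0x87 ⊕ 0x76 = 0xF1.
P6: D(K, 0xC4) = 0x67; 0x67 ⊕ 0x24 = 0x43.
Blocks that differ from the original plaintext: P1, P2.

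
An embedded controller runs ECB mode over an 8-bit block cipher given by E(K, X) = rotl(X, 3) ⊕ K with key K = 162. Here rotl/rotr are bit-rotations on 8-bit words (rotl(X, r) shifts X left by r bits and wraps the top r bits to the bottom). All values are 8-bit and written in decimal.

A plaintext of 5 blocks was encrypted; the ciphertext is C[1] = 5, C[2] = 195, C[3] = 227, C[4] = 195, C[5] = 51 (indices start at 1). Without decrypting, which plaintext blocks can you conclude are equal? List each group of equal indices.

P[2] = P[4]

ECB encrypts each block independently with the same key, so equal ciphertext blocks imply equal plaintext blocks.
C[2] = C[4] = 195, so P[2] = P[4].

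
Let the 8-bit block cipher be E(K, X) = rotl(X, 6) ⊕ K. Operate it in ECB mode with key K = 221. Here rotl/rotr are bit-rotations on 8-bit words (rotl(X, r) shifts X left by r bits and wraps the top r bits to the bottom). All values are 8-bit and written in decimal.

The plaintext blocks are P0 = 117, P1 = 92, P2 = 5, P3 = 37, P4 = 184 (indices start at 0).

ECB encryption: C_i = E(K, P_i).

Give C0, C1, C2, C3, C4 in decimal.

C0: E(K, 117) = 128.
C1: E(K, 92) = 202.
C2: E(K, 5) = 156.
C3: E(K, 37) = 148.
C4: E(K, 184) = 243.

C0 = 128, C1 = 202, C2 = 156, C3 = 148, C4 = 243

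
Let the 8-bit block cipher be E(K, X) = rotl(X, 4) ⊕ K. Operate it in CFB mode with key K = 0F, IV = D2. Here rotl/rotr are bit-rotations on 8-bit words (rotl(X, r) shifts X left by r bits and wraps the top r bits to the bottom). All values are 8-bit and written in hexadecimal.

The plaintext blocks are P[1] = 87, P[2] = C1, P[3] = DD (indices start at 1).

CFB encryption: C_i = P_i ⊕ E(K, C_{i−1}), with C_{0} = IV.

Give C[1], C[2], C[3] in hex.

C[1] = A5, C[2] = 94, C[3] = 9B

C[1]: E(K, D2) = 22; 87 ⊕ 22 = A5.
C[2]: E(K, A5) = 55; C1 ⊕ 55 = 94.
C[3]: E(K, 94) = 46; DD ⊕ 46 = 9B.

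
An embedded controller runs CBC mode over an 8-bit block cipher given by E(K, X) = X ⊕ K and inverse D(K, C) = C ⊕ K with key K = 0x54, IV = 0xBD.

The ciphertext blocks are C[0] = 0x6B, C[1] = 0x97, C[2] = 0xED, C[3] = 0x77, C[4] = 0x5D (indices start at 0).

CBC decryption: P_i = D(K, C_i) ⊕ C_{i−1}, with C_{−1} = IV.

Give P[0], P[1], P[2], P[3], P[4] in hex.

P[0] = 0x82, P[1] = 0xA8, P[2] = 0x2E, P[3] = 0xCE, P[4] = 0x7E

P[0]: D(K, 0x6B) = 0x3F; 0x3F ⊕ 0xBD = 0x82.
P[1]: D(K, 0x97) = 0xC3; 0xC3 ⊕ 0x6B = 0xA8.
P[2]: D(K, 0xED) = 0xB9; 0xB9 ⊕ 0x97 = 0x2E.
P[3]: D(K, 0x77) = 0x23; 0x23 ⊕ 0xED = 0xCE.
P[4]: D(K, 0x5D) = 0x09; 0x09 ⊕ 0x77 = 0x7E.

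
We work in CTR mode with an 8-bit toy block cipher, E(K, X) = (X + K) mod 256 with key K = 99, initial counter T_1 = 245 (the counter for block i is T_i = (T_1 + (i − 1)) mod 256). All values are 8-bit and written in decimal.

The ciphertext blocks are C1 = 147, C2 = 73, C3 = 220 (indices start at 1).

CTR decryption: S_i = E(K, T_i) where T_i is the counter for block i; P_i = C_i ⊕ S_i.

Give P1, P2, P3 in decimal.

P1: T = 245, S = E(K, T) = 88; 147 ⊕ 88 = 203.
P2: T = 246, S = E(K, T) = 89; 73 ⊕ 89 = 16.
P3: T = 247, S = E(K, T) = 90; 220 ⊕ 90 = 134.

P1 = 203, P2 = 16, P3 = 134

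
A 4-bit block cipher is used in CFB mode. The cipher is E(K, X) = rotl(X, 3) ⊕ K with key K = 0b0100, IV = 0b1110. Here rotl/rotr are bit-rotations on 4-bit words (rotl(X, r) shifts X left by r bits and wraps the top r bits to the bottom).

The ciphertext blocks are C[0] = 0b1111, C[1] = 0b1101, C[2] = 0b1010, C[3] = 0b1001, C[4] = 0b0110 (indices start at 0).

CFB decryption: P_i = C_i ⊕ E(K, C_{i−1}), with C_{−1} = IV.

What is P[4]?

P[4]: E(K, 0b1001) = 0b1000; 0b0110 ⊕ 0b1000 = 0b1110.

P[4] = 0b1110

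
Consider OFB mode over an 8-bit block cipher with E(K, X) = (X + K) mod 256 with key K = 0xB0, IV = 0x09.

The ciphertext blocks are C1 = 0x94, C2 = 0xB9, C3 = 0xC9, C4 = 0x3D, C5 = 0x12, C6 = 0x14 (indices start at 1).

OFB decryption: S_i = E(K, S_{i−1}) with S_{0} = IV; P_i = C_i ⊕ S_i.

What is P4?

P1: S = E(K, 0x09) = 0xB9; 0x94 ⊕ 0xB9 = 0x2D.
P2: S = E(K, 0xB9) = 0x69; 0xB9 ⊕ 0x69 = 0xD0.
P3: S = E(K, 0x69) = 0x19; 0xC9 ⊕ 0x19 = 0xD0.
P4: S = E(K, 0x19) = 0xC9; 0x3D ⊕ 0xC9 = 0xF4.

P4 = 0xF4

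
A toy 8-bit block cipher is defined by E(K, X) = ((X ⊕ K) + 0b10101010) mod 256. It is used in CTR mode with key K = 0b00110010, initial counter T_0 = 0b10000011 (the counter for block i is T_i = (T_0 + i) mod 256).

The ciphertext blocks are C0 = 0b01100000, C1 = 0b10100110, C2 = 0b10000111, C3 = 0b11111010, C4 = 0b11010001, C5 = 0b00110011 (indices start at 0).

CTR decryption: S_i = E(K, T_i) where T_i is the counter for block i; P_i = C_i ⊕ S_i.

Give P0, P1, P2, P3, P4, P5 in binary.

P0: T = 0b10000011, S = E(K, T) = 0b01011011; 0b01100000 ⊕ 0b01011011 = 0b00111011.
P1: T = 0b10000100, S = E(K, T) = 0b01100000; 0b10100110 ⊕ 0b01100000 = 0b11000110.
P2: T = 0b10000101, S = E(K, T) = 0b01100001; 0b10000111 ⊕ 0b01100001 = 0b11100110.
P3: T = 0b10000110, S = E(K, T) = 0b01011110; 0b11111010 ⊕ 0b01011110 = 0b10100100.
P4: T = 0b10000111, S = E(K, T) = 0b01011111; 0b11010001 ⊕ 0b01011111 = 0b10001110.
P5: T = 0b10001000, S = E(K, T) = 0b01100100; 0b00110011 ⊕ 0b01100100 = 0b01010111.

P0 = 0b00111011, P1 = 0b11000110, P2 = 0b11100110, P3 = 0b10100100, P4 = 0b10001110, P5 = 0b01010111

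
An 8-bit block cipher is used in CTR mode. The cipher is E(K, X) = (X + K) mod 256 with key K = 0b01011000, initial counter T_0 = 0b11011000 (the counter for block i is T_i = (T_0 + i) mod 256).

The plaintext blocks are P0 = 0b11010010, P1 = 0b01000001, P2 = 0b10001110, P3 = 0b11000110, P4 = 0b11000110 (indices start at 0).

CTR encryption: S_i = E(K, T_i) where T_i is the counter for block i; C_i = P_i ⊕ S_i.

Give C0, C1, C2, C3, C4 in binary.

C0 = 0b11100010, C1 = 0b01110000, C2 = 0b10111100, C3 = 0b11110101, C4 = 0b11110010

C0: T = 0b11011000, S = E(K, T) = 0b00110000; 0b11010010 ⊕ 0b00110000 = 0b11100010.
C1: T = 0b11011001, S = E(K, T) = 0b00110001; 0b01000001 ⊕ 0b00110001 = 0b01110000.
C2: T = 0b11011010, S = E(K, T) = 0b00110010; 0b10001110 ⊕ 0b00110010 = 0b10111100.
C3: T = 0b11011011, S = E(K, T) = 0b00110011; 0b11000110 ⊕ 0b00110011 = 0b11110101.
C4: T = 0b11011100, S = E(K, T) = 0b00110100; 0b11000110 ⊕ 0b00110100 = 0b11110010.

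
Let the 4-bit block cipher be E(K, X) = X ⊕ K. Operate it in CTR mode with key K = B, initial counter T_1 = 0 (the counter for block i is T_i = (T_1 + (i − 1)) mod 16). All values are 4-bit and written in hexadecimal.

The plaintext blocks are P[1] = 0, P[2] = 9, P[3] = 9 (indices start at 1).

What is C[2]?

CTR encryption: S_i = E(K, T_i) where T_i is the counter for block i; C_i = P_i ⊕ S_i.
C[1]: T = 0, S = E(K, T) = B; 0 ⊕ B = B.
C[2]: T = 1, S = E(K, T) = A; 9 ⊕ A = 3.

C[2] = 3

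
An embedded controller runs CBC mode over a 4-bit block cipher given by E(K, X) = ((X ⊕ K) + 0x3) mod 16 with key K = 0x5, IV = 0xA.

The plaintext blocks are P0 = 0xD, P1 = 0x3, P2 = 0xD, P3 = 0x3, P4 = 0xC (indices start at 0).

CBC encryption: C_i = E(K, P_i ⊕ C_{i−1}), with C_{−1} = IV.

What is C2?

C2 = 0x1

C0: P0 ⊕ 0xA = 0x7; E(K, 0x7) = 0x5.
C1: P1 ⊕ 0x5 = 0x6; E(K, 0x6) = 0x6.
C2: P2 ⊕ 0x6 = 0xB; E(K, 0xB) = 0x1.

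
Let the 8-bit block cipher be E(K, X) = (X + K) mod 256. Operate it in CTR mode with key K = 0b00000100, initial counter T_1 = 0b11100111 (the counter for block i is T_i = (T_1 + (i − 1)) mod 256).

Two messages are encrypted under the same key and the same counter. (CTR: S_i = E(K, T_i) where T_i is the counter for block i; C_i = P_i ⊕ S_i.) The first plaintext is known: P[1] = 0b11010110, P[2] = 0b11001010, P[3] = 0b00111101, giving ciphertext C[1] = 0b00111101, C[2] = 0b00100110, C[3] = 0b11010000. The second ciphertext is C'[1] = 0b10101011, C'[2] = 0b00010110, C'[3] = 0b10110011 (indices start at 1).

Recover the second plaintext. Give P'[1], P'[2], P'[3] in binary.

In CTR with a reused counter, both messages share the same keystream S_i, so C_i ⊕ C'_i = P_i ⊕ P'_i and thus P'_i = P_i ⊕ C_i ⊕ C'_i.
P'[1]: 0b11010110 ⊕ 0b00111101 ⊕ 0b10101011 = 0b01000000.
P'[2]: 0b11001010 ⊕ 0b00100110 ⊕ 0b00010110 = 0b11111010.
P'[3]: 0b00111101 ⊕ 0b11010000 ⊕ 0b10110011 = 0b01011110.

P'[1] = 0b01000000, P'[2] = 0b11111010, P'[3] = 0b01011110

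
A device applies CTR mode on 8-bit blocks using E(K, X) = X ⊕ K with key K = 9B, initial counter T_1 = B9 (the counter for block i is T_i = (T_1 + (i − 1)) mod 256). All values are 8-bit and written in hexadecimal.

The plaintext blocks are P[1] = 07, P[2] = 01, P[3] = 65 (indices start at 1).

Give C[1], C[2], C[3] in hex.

C[1] = 25, C[2] = 20, C[3] = 45

CTR encryption: S_i = E(K, T_i) where T_i is the counter for block i; C_i = P_i ⊕ S_i.
C[1]: T = B9, S = E(K, T) = 22; 07 ⊕ 22 = 25.
C[2]: T = BA, S = E(K, T) = 21; 01 ⊕ 21 = 20.
C[3]: T = BB, S = E(K, T) = 20; 65 ⊕ 20 = 45.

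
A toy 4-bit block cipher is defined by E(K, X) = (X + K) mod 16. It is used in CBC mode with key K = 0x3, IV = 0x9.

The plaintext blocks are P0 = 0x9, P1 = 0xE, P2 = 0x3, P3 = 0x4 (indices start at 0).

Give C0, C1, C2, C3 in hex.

CBC encryption: C_i = E(K, P_i ⊕ C_{i−1}), with C_{−1} = IV.
C0: P0 ⊕ 0x9 = 0x0; E(K, 0x0) = 0x3.
C1: P1 ⊕ 0x3 = 0xD; E(K, 0xD) = 0x0.
C2: P2 ⊕ 0x0 = 0x3; E(K, 0x3) = 0x6.
C3: P3 ⊕ 0x6 = 0x2; E(K, 0x2) = 0x5.

C0 = 0x3, C1 = 0x0, C2 = 0x6, C3 = 0x5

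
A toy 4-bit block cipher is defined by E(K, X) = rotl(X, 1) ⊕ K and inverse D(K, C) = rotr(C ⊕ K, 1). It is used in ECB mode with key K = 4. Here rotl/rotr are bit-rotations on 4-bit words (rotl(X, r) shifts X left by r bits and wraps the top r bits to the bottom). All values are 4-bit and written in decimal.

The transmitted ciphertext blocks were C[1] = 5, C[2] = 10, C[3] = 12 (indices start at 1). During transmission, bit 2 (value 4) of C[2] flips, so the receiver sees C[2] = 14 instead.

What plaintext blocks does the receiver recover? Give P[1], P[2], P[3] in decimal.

P[1] = 8, P[2] = 5, P[3] = 4

ECB decryption: P_i = D(K, C_i).
Only C[2] changed, to 14. In ECB, a change in C_i affects only P_i. Decrypting the received ciphertext:
P[1]: D(K, 5) = 8.
P[2]: D(K, 14) = 5.
P[3]: D(K, 12) = 4.
Blocks that differ from the original plaintext: P[2].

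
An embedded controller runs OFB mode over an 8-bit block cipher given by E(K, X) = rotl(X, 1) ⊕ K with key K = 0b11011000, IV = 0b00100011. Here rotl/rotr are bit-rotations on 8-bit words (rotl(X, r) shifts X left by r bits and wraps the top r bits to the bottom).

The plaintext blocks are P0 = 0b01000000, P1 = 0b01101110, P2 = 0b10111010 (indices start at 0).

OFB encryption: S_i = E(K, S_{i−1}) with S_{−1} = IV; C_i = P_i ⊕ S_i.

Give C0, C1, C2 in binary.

C0: S = E(K, 0b00100011) = 0b10011110; 0b01000000 ⊕ 0b10011110 = 0b11011110.
C1: S = E(K, 0b10011110) = 0b11100101; 0b01101110 ⊕ 0b11100101 = 0b10001011.
C2: S = E(K, 0b11100101) = 0b00010011; 0b10111010 ⊕ 0b00010011 = 0b10101001.

C0 = 0b11011110, C1 = 0b10001011, C2 = 0b10101001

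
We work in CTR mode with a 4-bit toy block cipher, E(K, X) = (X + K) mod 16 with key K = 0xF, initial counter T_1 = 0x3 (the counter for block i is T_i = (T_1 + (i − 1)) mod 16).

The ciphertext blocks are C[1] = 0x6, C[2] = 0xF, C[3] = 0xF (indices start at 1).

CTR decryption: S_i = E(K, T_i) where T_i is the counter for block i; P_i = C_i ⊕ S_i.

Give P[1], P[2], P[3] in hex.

P[1]: T = 0x3, S = E(K, T) = 0x2; 0x6 ⊕ 0x2 = 0x4.
P[2]: T = 0x4, S = E(K, T) = 0x3; 0xF ⊕ 0x3 = 0xC.
P[3]: T = 0x5, S = E(K, T) = 0x4; 0xF ⊕ 0x4 = 0xB.

P[1] = 0x4, P[2] = 0xC, P[3] = 0xB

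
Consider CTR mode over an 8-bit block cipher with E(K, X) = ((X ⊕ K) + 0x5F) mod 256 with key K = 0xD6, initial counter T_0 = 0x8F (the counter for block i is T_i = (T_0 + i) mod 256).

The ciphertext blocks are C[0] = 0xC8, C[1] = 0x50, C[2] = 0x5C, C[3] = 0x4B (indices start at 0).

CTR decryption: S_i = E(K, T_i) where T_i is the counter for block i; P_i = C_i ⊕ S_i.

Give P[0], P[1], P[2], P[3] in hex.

P[0] = 0x70, P[1] = 0xF5, P[2] = 0xFA, P[3] = 0xE8

P[0]: T = 0x8F, S = E(K, T) = 0xB8; 0xC8 ⊕ 0xB8 = 0x70.
P[1]: T = 0x90, S = E(K, T) = 0xA5; 0x50 ⊕ 0xA5 = 0xF5.
P[2]: T = 0x91, S = E(K, T) = 0xA6; 0x5C ⊕ 0xA6 = 0xFA.
P[3]: T = 0x92, S = E(K, T) = 0xA3; 0x4B ⊕ 0xA3 = 0xE8.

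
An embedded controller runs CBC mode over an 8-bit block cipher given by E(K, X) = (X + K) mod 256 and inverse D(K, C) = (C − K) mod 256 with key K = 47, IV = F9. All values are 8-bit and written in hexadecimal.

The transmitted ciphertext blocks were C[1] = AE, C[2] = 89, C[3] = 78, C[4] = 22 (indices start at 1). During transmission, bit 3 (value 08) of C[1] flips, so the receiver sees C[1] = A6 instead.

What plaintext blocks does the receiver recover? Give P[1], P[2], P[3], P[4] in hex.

CBC decryption: P_i = D(K, C_i) ⊕ C_{i−1}, with C_{0} = IV.
Only C[1] changed, to A6. In CBC, a change in C_i garbles P_i and flips the same bit in P_{i+1}. Decrypting the received ciphertext:
P[1]: D(K, A6) = 5F; 5F ⊕ F9 = A6.
P[2]: D(K, 89) = 42; 42 ⊕ A6 = E4.
P[3]: D(K, 78) = 31; 31 ⊕ 89 = B8.
P[4]: D(K, 22) = DB; DB ⊕ 78 = A3.
Blocks that differ from the original plaintext: P[1], P[2].

P[1] = A6, P[2] = E4, P[3] = B8, P[4] = A3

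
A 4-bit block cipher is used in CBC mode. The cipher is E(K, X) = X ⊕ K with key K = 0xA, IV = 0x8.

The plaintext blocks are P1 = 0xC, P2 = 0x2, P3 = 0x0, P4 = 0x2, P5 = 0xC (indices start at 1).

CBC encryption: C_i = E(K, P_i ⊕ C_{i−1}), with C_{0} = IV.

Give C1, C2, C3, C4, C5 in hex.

C1: P1 ⊕ 0x8 = 0x4; E(K, 0x4) = 0xE.
C2: P2 ⊕ 0xE = 0xC; E(K, 0xC) = 0x6.
C3: P3 ⊕ 0x6 = 0x6; E(K, 0x6) = 0xC.
C4: P4 ⊕ 0xC = 0xE; E(K, 0xE) = 0x4.
C5: P5 ⊕ 0x4 = 0x8; E(K, 0x8) = 0x2.

C1 = 0xE, C2 = 0x6, C3 = 0xC, C4 = 0x4, C5 = 0x2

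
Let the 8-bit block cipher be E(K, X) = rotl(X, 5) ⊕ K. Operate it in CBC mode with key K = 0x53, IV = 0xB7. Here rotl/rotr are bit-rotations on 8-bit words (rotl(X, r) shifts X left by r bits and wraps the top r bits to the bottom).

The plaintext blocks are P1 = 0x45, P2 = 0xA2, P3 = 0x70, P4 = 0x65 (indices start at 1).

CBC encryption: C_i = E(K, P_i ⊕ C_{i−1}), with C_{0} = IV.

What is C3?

C3 = 0x89

C1: P1 ⊕ 0xB7 = 0xF2; E(K, 0xF2) = 0x0D.
C2: P2 ⊕ 0x0D = 0xAF; E(K, 0xAF) = 0xA6.
C3: P3 ⊕ 0xA6 = 0xD6; E(K, 0xD6) = 0x89.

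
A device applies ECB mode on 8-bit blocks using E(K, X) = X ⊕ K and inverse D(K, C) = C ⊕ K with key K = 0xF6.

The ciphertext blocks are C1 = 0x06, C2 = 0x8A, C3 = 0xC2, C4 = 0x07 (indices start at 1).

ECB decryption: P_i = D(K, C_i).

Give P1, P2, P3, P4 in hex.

P1: D(K, 0x06) = 0xF0.
P2: D(K, 0x8A) = 0x7C.
P3: D(K, 0xC2) = 0x34.
P4: D(K, 0x07) = 0xF1.

P1 = 0xF0, P2 = 0x7C, P3 = 0x34, P4 = 0xF1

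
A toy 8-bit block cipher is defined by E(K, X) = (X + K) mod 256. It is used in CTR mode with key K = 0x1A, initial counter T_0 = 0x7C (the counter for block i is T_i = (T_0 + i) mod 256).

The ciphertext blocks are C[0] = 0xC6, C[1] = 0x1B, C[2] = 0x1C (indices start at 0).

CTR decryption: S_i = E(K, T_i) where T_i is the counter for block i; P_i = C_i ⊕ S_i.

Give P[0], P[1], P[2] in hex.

P[0]: T = 0x7C, S = E(K, T) = 0x96; 0xC6 ⊕ 0x96 = 0x50.
P[1]: T = 0x7D, S = E(K, T) = 0x97; 0x1B ⊕ 0x97 = 0x8C.
P[2]: T = 0x7E, S = E(K, T) = 0x98; 0x1C ⊕ 0x98 = 0x84.

P[0] = 0x50, P[1] = 0x8C, P[2] = 0x84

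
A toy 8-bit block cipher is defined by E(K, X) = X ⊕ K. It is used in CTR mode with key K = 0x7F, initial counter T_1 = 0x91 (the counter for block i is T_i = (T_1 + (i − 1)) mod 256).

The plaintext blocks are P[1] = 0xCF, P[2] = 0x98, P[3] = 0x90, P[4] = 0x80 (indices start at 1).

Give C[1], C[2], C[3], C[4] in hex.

C[1] = 0x21, C[2] = 0x75, C[3] = 0x7C, C[4] = 0x6B

CTR encryption: S_i = E(K, T_i) where T_i is the counter for block i; C_i = P_i ⊕ S_i.
C[1]: T = 0x91, S = E(K, T) = 0xEE; 0xCF ⊕ 0xEE = 0x21.
C[2]: T = 0x92, S = E(K, T) = 0xED; 0x98 ⊕ 0xED = 0x75.
C[3]: T = 0x93, S = E(K, T) = 0xEC; 0x90 ⊕ 0xEC = 0x7C.
C[4]: T = 0x94, S = E(K, T) = 0xEB; 0x80 ⊕ 0xEB = 0x6B.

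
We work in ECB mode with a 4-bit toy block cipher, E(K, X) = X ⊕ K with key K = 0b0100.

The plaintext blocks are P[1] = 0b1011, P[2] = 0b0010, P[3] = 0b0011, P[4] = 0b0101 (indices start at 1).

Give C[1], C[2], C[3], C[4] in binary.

C[1] = 0b1111, C[2] = 0b0110, C[3] = 0b0111, C[4] = 0b0001

ECB encryption: C_i = E(K, P_i).
C[1]: E(K, 0b1011) = 0b1111.
C[2]: E(K, 0b0010) = 0b0110.
C[3]: E(K, 0b0011) = 0b0111.
C[4]: E(K, 0b0101) = 0b0001.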